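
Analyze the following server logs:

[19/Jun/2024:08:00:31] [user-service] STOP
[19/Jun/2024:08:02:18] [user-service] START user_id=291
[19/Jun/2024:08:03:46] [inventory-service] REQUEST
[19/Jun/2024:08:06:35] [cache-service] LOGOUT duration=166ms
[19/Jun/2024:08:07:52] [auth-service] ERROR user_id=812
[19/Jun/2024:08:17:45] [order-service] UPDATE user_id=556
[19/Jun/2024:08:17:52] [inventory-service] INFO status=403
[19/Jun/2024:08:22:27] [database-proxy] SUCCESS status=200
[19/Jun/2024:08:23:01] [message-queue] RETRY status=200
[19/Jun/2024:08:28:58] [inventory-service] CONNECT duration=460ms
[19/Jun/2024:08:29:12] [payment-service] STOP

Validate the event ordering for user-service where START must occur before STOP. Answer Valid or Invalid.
Invalid

To validate ordering:

1. Required order: START → STOP
2. Rule: START must occur before STOP
3. Check actual order of events for user-service
4. Result: Invalid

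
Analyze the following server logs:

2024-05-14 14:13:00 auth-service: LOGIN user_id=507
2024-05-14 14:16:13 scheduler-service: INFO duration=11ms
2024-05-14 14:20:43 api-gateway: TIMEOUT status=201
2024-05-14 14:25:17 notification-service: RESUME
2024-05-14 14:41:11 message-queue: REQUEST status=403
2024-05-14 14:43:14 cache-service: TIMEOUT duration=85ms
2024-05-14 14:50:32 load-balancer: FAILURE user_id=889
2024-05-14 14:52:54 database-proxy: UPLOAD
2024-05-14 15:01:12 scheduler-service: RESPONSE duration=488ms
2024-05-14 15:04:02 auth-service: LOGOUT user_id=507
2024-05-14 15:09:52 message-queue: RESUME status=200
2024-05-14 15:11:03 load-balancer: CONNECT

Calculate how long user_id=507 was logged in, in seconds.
3062

To calculate session duration:

1. Find LOGIN event for user_id=507: 2024-05-14 14:13:00
2. Find LOGOUT event for user_id=507: 2024-05-14 15:04:02
3. Session duration: 2024-05-14 15:04:02 - 2024-05-14 14:13:00 = 3062 seconds (51 minutes)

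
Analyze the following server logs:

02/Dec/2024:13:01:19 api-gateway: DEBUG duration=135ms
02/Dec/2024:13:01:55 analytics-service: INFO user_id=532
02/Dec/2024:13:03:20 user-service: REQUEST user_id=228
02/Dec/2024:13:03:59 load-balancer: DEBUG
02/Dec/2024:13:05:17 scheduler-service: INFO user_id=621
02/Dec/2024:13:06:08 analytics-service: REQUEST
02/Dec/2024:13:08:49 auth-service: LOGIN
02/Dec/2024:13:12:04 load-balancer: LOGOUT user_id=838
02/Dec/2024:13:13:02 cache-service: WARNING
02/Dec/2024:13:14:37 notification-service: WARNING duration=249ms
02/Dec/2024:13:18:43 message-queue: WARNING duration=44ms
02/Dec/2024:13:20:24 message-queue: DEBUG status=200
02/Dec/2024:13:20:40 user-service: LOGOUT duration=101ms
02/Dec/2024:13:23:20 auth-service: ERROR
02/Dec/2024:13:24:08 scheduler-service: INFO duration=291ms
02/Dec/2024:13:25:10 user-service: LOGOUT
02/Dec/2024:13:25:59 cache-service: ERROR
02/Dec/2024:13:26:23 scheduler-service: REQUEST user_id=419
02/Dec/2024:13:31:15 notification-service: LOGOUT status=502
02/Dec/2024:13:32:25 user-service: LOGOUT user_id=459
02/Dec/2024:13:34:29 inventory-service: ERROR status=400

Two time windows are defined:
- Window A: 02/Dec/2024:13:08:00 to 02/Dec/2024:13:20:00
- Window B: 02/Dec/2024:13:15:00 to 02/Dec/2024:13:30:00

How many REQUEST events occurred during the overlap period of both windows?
0

To find overlap events:

1. Window A: 02/Dec/2024:13:08:00 to 02/Dec/2024:13:20:00
2. Window B: 02/Dec/2024:13:15:00 to 02/Dec/2024:13:30:00
3. Overlap period: 02/Dec/2024:13:15:00 to 02/Dec/2024:13:20:00
4. Count REQUEST events in overlap: 0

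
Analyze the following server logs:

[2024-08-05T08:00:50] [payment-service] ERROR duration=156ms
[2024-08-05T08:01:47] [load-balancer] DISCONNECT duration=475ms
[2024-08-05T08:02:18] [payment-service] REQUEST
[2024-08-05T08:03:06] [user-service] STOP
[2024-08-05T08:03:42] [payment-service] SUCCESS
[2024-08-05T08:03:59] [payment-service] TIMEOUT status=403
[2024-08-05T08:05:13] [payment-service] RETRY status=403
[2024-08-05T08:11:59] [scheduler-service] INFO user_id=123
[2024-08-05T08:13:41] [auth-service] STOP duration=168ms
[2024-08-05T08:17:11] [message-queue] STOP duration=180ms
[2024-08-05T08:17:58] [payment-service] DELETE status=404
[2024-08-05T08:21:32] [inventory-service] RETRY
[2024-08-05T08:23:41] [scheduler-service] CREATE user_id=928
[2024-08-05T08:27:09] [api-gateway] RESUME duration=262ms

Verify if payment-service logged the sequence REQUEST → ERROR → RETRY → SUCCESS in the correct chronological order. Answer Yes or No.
No

To verify sequence order:

1. Find all events in sequence REQUEST → ERROR → RETRY → SUCCESS for payment-service
2. Extract their timestamps
3. Check if timestamps are in ascending order
4. Result: No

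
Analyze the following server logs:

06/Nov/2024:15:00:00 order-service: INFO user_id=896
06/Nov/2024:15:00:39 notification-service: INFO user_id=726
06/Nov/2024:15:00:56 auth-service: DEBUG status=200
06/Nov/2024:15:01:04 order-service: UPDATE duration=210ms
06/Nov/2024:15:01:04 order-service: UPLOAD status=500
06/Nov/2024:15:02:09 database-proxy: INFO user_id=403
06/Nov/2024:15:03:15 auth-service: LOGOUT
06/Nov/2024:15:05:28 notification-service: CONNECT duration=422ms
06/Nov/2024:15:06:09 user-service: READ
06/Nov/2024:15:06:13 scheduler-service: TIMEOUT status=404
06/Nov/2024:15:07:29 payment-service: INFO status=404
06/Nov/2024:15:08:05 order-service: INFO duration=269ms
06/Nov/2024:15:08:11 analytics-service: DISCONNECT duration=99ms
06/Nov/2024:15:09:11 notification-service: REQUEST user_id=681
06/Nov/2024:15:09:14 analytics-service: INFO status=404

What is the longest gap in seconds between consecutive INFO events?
320

To find the longest gap:

1. Extract all INFO events in chronological order
2. Calculate time differences between consecutive events
3. Find the maximum difference
4. Longest gap: 320 seconds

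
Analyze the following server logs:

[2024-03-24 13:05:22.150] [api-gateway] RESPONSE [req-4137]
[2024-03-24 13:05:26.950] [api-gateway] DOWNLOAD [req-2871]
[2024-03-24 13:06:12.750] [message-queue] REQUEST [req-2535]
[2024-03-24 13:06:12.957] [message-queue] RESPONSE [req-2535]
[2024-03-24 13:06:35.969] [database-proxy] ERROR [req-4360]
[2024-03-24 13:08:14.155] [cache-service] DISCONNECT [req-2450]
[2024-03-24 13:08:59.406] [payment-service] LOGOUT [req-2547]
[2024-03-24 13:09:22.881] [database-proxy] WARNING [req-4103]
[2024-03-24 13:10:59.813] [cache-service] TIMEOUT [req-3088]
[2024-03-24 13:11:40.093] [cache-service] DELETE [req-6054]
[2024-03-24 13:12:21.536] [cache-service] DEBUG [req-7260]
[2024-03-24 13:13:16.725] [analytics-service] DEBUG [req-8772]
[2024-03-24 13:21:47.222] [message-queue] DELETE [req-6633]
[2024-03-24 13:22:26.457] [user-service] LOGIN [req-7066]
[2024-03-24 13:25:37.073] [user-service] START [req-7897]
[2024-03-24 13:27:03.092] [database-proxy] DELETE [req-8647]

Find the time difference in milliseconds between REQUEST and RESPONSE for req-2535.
207

To calculate latency:

1. Find REQUEST with id req-2535: 2024-03-24 13:06:12.750
2. Find RESPONSE with id req-2535: 2024-03-24 13:06:12.957
3. Latency: 2024-03-24 13:06:12.957 - 2024-03-24 13:06:12.750 = 207ms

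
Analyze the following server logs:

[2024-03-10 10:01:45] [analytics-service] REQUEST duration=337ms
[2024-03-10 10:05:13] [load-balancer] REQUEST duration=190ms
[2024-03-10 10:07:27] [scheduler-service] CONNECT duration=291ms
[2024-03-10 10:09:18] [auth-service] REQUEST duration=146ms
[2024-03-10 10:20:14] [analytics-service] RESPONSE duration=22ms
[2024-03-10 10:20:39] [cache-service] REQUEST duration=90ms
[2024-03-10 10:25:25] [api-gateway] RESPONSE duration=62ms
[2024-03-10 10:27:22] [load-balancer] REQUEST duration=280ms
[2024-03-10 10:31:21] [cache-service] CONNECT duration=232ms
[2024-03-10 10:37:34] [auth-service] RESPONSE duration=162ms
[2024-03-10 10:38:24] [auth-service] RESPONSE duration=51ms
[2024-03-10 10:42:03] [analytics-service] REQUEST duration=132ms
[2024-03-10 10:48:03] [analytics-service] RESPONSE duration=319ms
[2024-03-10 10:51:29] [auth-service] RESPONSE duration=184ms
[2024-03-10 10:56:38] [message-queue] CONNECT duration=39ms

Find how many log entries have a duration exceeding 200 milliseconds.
5

To count timeouts:

1. Threshold: 200ms
2. Extract duration from each log entry
3. Count entries where duration > 200
4. Timeout count: 5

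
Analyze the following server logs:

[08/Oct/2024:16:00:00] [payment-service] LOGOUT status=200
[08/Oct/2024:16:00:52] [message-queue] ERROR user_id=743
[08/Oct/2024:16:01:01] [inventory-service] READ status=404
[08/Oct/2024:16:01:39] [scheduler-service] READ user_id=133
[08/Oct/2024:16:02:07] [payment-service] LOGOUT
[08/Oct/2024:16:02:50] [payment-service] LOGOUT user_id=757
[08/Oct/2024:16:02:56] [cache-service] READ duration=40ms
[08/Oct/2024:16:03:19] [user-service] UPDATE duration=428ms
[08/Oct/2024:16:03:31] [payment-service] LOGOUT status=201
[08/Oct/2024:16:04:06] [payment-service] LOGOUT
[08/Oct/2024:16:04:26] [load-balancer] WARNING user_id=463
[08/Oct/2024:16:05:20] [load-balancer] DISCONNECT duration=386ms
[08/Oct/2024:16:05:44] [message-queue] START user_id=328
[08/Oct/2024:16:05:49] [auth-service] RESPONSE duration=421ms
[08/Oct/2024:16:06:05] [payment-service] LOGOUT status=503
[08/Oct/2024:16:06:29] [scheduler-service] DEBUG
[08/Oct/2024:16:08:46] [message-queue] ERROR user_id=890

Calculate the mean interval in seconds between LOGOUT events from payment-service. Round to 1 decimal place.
73.0

To calculate average interval:

1. Find all LOGOUT events for payment-service in order
2. Calculate time gaps between consecutive events
3. Compute mean of gaps: 365 / 5 = 73.0 seconds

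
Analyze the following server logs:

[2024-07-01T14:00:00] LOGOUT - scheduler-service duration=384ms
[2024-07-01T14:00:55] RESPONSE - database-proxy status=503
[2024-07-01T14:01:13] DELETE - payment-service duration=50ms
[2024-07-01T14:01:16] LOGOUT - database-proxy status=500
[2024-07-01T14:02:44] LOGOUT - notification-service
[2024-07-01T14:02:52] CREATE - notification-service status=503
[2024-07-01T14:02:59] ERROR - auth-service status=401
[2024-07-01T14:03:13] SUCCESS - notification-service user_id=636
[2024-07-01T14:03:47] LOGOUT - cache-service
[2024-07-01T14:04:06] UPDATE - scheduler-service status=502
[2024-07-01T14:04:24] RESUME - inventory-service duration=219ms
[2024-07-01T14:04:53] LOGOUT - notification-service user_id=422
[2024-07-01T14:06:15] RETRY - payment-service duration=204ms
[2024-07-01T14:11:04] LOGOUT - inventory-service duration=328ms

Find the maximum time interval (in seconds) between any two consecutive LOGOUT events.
371

To find the longest gap:

1. Extract all LOGOUT events in chronological order
2. Calculate time differences between consecutive events
3. Find the maximum difference
4. Longest gap: 371 seconds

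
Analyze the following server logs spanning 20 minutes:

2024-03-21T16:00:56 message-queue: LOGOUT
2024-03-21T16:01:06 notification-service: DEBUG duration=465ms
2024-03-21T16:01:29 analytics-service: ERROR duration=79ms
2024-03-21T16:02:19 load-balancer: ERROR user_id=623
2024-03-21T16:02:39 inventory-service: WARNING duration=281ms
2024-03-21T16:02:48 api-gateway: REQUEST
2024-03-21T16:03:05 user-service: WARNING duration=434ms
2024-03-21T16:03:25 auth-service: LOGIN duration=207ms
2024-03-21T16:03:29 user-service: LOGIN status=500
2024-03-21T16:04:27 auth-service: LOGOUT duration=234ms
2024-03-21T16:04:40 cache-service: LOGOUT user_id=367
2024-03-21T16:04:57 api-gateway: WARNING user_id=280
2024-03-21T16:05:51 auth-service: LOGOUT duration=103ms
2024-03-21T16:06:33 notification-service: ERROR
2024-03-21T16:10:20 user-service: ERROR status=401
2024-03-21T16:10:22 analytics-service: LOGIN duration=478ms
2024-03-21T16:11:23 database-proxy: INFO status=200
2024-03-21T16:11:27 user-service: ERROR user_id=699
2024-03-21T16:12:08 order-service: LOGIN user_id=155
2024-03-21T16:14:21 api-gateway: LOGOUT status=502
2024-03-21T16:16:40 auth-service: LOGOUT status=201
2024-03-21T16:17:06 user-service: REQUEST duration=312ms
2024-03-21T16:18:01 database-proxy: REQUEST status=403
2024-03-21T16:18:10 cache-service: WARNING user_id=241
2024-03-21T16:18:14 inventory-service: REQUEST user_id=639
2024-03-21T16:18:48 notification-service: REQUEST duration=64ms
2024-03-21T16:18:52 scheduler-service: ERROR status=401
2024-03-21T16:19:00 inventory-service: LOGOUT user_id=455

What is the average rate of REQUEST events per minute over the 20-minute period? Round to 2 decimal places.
0.25

To calculate the rate:

1. Count total REQUEST events: 5
2. Total time period: 20 minutes
3. Rate = 5 / 20 = 0.25 events per minute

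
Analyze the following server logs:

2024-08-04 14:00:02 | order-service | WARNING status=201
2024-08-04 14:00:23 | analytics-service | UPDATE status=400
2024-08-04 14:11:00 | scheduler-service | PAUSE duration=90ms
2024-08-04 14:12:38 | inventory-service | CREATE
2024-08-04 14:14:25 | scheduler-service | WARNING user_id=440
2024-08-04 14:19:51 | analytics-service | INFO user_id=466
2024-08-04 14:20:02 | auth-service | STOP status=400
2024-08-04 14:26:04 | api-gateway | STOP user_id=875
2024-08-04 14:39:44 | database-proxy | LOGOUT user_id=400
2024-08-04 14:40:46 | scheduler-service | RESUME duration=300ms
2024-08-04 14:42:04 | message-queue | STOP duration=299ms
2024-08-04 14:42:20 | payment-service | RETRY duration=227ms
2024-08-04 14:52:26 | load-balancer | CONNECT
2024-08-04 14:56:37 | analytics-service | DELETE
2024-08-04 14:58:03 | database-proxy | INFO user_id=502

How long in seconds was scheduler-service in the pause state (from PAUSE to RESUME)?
1786

To calculate state duration:

1. Find PAUSE event for scheduler-service: 2024-08-04 14:11:00
2. Find RESUME event for scheduler-service: 2024-08-04 14:40:46
3. Calculate duration: 2024-08-04 14:40:46 - 2024-08-04 14:11:00 = 1786 seconds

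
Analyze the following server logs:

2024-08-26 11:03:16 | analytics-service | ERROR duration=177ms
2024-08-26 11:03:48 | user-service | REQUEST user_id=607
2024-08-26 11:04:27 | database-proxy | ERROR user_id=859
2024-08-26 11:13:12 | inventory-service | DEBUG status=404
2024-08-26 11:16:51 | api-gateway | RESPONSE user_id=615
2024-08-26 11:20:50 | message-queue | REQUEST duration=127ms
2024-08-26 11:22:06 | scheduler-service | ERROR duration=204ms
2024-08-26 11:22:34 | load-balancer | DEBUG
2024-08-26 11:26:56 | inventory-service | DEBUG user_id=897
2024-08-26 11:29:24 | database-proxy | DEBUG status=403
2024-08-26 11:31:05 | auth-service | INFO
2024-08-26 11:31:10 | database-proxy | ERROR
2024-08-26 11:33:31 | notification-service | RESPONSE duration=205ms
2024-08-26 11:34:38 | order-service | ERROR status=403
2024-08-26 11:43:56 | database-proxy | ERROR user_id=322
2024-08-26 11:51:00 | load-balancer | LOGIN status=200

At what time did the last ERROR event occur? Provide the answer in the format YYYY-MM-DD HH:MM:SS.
2024-08-26 11:43:56

To find the last event:

1. Filter for all ERROR events
2. Sort by timestamp
3. Select the last one
4. Timestamp: 2024-08-26 11:43:56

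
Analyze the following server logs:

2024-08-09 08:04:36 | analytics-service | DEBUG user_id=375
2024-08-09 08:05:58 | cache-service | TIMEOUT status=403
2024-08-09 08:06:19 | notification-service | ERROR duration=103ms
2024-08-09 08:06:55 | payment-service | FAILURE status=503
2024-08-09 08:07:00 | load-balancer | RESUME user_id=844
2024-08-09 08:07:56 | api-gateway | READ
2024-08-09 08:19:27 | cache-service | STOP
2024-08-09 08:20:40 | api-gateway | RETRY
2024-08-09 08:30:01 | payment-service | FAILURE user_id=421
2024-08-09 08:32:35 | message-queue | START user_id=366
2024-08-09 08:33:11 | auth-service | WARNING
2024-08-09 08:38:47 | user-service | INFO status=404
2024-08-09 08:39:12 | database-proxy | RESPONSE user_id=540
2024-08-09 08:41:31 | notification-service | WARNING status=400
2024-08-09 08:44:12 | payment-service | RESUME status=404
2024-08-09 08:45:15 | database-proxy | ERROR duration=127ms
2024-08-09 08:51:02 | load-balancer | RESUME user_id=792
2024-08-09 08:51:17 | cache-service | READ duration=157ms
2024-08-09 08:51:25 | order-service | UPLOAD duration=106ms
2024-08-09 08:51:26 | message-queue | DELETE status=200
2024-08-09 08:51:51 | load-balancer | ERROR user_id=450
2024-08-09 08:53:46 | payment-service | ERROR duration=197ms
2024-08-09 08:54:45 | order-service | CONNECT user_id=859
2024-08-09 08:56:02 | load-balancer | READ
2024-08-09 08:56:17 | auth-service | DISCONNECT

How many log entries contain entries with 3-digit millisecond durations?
5

To find matching entries:

1. Pattern to match: entries with 3-digit millisecond durations
2. Scan each log entry for the pattern
3. Count matches: 5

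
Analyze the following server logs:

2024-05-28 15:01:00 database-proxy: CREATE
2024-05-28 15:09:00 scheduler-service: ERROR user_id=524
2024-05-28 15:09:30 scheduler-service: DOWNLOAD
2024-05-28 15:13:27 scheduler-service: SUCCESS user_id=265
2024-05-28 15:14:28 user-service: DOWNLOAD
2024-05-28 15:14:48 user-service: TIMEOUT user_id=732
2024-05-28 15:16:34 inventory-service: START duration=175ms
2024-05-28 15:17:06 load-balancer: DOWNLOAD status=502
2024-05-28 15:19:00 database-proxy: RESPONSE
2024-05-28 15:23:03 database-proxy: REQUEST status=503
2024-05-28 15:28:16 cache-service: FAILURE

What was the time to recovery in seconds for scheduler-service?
267

To calculate recovery time:

1. Find ERROR event for scheduler-service: 2024-05-28 15:09:00
2. Find next SUCCESS event for scheduler-service: 2024-05-28 15:13:27
3. Recovery time: 2024-05-28 15:13:27 - 2024-05-28 15:09:00 = 267 seconds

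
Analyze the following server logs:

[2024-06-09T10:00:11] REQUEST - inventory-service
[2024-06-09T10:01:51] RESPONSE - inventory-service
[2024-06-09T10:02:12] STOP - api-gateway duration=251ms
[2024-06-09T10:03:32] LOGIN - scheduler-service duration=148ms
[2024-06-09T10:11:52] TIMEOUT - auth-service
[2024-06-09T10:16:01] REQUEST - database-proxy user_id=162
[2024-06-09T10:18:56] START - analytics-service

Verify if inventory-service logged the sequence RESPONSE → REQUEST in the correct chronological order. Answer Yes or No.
No

To verify sequence order:

1. Find all events in sequence RESPONSE → REQUEST for inventory-service
2. Extract their timestamps
3. Check if timestamps are in ascending order
4. Result: No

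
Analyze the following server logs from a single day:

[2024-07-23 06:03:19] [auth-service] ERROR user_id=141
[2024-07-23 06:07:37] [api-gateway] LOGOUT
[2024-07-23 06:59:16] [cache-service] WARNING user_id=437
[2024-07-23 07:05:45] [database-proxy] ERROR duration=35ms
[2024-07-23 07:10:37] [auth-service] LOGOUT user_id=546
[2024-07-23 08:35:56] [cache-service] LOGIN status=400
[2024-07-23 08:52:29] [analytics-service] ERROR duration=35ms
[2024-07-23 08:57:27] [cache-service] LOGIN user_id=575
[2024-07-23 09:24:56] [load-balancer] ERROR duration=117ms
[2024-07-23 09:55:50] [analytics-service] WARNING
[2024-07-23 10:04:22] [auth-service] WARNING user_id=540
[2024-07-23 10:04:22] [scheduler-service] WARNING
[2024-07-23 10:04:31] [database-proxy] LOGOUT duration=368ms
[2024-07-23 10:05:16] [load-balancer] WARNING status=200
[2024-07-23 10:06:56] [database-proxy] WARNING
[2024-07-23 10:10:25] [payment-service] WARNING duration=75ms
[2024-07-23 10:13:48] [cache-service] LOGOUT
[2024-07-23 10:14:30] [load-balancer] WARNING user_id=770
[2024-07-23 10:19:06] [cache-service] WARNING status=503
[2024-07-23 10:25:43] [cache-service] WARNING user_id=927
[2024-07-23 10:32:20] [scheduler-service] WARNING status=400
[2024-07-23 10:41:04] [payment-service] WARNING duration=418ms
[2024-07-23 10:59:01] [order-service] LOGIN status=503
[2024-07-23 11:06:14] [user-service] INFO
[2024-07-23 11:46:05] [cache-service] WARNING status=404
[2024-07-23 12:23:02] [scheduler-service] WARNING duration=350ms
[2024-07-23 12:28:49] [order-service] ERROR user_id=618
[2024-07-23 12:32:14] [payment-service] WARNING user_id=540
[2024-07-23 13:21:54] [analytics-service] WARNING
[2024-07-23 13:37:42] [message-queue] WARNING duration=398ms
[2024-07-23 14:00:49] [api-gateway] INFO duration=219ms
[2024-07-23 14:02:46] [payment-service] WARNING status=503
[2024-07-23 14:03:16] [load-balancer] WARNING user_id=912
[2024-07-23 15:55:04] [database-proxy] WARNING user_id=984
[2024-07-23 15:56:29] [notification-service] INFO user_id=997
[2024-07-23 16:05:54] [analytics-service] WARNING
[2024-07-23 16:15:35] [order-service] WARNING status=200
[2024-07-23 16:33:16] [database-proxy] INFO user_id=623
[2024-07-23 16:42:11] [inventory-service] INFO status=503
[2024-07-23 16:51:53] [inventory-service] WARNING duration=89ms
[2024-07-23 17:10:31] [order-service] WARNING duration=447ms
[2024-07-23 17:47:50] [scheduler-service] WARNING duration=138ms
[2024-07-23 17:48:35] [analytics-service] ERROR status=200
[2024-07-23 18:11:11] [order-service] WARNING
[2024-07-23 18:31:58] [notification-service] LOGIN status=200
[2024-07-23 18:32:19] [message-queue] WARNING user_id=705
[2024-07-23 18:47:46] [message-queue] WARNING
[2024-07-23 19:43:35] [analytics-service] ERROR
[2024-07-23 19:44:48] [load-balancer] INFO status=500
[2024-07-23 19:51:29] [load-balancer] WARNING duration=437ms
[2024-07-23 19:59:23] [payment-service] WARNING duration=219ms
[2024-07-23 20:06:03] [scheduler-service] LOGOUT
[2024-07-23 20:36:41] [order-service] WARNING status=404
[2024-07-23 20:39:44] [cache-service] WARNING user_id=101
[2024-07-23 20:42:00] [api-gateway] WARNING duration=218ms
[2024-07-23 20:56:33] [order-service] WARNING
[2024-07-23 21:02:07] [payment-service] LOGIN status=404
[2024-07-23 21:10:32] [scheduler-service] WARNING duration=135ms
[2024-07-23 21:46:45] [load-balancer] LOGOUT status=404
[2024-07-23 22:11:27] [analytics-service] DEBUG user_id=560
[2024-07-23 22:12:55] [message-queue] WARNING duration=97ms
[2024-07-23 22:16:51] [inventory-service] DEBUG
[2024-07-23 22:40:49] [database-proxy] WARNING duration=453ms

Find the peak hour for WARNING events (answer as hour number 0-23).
10

To find the peak hour:

1. Group all WARNING events by hour
2. Count events in each hour
3. Find hour with maximum count
4. Peak hour: 10 (with 10 events)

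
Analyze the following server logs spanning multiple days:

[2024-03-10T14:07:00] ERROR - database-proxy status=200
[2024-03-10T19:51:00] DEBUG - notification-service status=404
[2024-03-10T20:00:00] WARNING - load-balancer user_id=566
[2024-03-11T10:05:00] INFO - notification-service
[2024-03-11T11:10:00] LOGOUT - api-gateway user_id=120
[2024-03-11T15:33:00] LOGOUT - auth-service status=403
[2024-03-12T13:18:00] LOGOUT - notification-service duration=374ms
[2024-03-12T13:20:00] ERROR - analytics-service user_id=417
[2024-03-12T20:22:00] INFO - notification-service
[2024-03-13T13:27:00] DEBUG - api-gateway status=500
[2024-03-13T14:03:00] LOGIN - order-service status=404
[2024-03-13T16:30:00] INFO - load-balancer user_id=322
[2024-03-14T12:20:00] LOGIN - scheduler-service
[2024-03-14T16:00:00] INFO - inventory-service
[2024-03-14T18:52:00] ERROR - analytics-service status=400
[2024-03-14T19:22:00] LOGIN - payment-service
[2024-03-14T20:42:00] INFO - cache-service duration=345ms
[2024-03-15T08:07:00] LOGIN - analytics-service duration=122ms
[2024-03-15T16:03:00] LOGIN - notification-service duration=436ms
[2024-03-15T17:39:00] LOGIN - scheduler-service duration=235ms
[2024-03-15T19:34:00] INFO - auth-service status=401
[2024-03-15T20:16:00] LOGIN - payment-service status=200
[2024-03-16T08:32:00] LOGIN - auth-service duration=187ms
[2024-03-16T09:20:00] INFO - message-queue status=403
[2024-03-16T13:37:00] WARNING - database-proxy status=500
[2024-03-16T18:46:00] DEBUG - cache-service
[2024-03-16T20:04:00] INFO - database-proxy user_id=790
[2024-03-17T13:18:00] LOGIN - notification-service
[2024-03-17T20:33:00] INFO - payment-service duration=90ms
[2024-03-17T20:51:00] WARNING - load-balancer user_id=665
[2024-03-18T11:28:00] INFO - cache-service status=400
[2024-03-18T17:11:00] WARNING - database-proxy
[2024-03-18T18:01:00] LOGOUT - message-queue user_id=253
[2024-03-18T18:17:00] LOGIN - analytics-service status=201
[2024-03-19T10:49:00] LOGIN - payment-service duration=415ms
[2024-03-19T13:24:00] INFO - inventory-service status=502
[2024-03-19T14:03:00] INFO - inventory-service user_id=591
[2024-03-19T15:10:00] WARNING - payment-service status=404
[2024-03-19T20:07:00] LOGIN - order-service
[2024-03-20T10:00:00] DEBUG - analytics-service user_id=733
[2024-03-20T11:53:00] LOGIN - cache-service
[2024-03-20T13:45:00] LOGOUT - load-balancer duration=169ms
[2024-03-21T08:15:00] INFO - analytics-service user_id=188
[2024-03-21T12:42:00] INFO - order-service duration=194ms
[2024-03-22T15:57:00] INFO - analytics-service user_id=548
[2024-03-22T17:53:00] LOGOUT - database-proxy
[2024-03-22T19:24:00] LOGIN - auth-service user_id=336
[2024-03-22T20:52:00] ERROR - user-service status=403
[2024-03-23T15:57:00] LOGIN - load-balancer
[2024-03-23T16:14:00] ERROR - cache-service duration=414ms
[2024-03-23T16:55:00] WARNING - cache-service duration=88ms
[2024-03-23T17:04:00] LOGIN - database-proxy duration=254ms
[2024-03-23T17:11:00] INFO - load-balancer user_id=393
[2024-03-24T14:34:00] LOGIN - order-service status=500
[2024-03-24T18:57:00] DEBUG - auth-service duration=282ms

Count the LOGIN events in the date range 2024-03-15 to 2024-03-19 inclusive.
9

To filter by date range:

1. Date range: 2024-03-15 through 2024-03-19, both dates inclusive
2. Filter for LOGIN events whose date falls in this range
3. Count matching events: 9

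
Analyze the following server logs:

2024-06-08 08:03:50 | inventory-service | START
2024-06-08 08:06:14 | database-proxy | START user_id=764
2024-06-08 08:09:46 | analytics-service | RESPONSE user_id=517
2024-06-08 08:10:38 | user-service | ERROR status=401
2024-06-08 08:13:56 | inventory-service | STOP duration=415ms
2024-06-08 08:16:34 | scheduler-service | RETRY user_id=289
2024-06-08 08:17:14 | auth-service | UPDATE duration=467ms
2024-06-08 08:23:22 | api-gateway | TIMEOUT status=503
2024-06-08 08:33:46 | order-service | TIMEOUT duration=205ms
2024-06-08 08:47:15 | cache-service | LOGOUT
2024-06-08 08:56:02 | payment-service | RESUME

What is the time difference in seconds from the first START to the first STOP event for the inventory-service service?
606

To find the time between events:

1. Locate the first START event for inventory-service: 2024-06-08 08:03:50
2. Locate the first STOP event for inventory-service: 2024-06-08 08:13:56
3. Calculate the difference: 2024-06-08 08:13:56 - 2024-06-08 08:03:50 = 606 seconds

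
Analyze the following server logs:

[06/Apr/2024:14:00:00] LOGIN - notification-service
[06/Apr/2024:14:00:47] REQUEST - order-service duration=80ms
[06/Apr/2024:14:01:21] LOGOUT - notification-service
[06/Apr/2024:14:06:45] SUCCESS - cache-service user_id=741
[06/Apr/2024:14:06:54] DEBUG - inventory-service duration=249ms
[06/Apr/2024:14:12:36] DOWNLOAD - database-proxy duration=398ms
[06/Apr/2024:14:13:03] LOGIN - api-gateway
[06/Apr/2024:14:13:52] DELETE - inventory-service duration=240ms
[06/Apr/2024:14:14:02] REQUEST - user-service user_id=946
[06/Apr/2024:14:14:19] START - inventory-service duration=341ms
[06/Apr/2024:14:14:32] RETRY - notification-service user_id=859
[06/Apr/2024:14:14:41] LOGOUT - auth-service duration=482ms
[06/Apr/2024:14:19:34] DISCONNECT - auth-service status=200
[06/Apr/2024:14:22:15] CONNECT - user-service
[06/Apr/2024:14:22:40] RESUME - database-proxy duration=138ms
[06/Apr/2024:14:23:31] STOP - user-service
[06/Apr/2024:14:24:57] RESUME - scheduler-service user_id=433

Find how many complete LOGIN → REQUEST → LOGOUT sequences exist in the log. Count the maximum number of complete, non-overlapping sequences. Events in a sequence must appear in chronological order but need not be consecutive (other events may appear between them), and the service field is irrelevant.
2

To count sequences:

1. Look for pattern: LOGIN → REQUEST → LOGOUT
2. Greedily scan the log in chronological order, matching each sequence element in turn (ignoring service)
3. Each time the full pattern completes, increment the count and restart matching from the next event
4. Complete non-overlapping sequences found: 2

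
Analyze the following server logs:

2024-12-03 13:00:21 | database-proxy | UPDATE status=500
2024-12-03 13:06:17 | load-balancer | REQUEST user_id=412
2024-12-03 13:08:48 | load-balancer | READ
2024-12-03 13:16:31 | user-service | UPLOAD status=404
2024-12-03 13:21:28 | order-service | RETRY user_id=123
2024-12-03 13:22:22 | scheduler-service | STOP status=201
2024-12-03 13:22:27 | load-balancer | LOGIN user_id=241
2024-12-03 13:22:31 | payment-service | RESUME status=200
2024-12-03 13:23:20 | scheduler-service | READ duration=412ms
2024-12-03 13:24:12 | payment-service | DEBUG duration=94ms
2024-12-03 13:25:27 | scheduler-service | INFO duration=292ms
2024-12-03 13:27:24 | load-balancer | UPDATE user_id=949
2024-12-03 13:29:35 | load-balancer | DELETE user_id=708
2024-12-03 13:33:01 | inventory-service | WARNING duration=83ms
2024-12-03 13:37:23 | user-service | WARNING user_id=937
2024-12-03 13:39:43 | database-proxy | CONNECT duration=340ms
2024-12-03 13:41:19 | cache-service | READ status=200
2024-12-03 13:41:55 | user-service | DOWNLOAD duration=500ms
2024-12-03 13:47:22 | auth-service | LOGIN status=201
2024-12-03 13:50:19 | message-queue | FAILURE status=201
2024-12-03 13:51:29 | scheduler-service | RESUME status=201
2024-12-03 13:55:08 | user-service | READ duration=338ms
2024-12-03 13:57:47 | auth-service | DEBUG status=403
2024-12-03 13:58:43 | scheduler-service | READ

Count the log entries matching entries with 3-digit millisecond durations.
5

To find matching entries:

1. Pattern to match: entries with 3-digit millisecond durations
2. Scan each log entry for the pattern
3. Count matches: 5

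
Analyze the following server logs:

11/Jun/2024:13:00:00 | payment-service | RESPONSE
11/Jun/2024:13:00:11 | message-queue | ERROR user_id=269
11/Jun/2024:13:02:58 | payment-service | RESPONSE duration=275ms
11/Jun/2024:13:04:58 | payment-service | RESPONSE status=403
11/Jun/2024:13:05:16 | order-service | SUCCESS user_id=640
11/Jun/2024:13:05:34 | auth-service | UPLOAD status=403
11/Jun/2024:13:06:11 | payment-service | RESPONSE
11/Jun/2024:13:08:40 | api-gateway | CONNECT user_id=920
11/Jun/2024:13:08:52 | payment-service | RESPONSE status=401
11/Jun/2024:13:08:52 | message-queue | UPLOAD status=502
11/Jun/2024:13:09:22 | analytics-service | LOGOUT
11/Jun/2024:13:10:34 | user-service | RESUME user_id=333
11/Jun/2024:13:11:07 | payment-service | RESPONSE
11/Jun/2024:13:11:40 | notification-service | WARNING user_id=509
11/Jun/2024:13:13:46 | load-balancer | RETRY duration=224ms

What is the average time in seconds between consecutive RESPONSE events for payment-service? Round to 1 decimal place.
133.4

To calculate average interval:

1. Find all RESPONSE events for payment-service in order
2. Calculate time gaps between consecutive events
3. Compute mean of gaps: 667 / 5 = 133.4 seconds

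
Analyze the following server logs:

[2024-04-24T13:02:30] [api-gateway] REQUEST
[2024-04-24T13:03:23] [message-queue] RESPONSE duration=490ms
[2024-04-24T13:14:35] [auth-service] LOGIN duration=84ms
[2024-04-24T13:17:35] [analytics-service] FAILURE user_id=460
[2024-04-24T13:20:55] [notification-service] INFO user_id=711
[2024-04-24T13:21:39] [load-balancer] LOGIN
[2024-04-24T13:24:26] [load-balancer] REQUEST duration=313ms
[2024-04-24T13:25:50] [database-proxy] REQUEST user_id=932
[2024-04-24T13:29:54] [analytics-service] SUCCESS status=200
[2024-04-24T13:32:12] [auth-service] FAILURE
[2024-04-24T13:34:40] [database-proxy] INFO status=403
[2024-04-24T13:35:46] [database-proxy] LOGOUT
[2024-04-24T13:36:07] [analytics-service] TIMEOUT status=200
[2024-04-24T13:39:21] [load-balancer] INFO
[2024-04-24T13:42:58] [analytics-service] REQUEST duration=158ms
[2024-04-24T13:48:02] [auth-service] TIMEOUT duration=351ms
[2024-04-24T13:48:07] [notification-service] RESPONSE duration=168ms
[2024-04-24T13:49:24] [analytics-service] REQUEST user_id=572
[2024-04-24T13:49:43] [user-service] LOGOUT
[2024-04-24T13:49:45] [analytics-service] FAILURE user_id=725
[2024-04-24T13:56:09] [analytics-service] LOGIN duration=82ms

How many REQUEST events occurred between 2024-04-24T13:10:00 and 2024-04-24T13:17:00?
0

To count events in the time window:

1. Window boundaries: 2024-04-24T13:10:00 to 2024-04-24T13:17:00
2. Filter for REQUEST events within this window
3. Count matching events: 0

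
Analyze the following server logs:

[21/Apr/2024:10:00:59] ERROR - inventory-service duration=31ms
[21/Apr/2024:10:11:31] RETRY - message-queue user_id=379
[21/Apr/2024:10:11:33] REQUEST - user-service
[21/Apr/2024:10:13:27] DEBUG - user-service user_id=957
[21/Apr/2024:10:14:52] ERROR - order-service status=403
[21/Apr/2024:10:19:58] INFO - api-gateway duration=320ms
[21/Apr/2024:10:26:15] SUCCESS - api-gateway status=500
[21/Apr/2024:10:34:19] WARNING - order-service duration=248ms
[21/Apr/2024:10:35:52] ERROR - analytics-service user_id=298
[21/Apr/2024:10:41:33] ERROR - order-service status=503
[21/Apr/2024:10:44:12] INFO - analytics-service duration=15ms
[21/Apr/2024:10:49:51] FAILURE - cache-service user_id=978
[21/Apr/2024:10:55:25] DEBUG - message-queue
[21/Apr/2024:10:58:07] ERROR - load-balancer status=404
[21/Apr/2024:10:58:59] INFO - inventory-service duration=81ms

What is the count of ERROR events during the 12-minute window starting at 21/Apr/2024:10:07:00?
1

To count events in the time window:

1. Window boundaries: 21/Apr/2024:10:07:00 to 21/Apr/2024:10:19:00
2. Filter for ERROR events within this window
3. Count matching events: 1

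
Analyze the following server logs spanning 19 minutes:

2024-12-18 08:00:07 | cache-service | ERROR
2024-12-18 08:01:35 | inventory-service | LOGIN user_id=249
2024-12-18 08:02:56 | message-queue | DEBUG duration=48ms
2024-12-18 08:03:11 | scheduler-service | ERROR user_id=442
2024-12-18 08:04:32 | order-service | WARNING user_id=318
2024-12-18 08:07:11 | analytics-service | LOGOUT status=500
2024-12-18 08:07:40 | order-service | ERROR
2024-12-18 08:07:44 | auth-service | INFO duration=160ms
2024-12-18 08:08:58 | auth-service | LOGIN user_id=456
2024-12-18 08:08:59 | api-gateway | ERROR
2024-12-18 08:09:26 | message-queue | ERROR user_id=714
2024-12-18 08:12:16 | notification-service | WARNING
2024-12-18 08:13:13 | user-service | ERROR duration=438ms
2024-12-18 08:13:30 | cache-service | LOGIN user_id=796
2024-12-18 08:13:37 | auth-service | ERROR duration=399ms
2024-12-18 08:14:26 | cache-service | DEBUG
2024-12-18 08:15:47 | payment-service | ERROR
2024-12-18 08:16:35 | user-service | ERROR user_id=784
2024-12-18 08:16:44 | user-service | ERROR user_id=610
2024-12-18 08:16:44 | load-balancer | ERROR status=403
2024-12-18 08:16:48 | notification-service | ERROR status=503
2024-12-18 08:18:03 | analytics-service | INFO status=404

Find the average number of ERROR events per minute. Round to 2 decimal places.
0.63

To calculate the rate:

1. Count total ERROR events: 12
2. Total time period: 19 minutes
3. Rate = 12 / 19 = 0.63 events per minute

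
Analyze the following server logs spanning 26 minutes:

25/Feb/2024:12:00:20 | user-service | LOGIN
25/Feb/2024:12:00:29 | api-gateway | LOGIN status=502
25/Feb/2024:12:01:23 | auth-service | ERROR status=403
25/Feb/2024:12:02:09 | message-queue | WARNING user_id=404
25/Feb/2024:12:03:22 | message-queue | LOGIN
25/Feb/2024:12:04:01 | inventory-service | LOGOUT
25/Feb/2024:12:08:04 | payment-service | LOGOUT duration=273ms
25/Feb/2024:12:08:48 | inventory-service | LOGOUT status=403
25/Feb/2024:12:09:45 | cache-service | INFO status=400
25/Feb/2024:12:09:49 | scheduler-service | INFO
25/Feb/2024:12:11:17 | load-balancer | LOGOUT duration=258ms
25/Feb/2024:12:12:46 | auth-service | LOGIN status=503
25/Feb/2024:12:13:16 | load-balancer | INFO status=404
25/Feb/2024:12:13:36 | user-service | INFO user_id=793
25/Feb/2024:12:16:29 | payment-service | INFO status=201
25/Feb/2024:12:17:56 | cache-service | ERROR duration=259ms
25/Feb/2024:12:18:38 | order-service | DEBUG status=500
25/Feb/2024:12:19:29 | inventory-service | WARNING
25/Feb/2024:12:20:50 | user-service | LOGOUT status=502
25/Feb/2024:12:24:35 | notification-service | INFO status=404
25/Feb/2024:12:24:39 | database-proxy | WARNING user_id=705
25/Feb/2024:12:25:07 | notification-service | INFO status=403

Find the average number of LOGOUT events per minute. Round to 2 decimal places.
0.19

To calculate the rate:

1. Count total LOGOUT events: 5
2. Total time period: 26 minutes
3. Rate = 5 / 26 = 0.19 events per minute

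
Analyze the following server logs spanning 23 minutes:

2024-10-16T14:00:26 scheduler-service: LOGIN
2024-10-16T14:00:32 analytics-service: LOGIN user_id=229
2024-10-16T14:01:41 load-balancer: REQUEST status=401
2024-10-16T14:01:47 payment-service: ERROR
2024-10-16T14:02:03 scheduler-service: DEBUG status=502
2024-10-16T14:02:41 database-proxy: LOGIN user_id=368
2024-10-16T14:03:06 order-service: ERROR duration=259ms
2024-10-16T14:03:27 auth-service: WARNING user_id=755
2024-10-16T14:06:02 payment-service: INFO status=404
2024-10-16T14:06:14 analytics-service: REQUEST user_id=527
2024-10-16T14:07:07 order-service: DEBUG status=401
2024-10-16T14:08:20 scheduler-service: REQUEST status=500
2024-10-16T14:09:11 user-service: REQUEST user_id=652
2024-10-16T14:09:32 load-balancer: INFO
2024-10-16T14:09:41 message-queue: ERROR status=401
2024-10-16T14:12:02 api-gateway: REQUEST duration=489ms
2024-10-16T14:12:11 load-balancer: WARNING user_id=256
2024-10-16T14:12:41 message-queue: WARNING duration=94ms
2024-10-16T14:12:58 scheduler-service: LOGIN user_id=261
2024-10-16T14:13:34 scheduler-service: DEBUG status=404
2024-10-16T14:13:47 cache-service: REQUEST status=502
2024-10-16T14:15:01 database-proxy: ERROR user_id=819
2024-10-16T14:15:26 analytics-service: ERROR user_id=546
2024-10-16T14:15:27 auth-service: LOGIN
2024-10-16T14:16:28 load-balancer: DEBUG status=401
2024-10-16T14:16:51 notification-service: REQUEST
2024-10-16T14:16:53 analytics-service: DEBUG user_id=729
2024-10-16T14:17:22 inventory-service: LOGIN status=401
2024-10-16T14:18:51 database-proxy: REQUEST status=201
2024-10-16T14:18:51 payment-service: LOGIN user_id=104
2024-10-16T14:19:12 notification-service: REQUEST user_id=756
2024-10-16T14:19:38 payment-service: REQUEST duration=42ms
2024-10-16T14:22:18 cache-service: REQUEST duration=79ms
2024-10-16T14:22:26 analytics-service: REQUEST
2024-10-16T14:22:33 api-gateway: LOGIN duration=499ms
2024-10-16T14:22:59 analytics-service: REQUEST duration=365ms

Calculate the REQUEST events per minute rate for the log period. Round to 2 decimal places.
0.57

To calculate the rate:

1. Count total REQUEST events: 13
2. Total time period: 23 minutes
3. Rate = 13 / 23 = 0.57 events per minute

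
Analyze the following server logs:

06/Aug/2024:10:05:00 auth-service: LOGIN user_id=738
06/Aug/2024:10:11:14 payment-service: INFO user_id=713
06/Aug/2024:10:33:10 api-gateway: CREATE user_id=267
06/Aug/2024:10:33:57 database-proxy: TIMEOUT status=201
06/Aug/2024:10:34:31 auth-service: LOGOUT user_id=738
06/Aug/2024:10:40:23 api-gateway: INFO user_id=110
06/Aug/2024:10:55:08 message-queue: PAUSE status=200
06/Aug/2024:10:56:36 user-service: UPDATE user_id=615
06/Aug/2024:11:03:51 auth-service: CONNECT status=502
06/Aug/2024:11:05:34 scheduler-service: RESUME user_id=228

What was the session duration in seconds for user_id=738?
1771

To calculate session duration:

1. Find LOGIN event for user_id=738: 06/Aug/2024:10:05:00
2. Find LOGOUT event for user_id=738: 06/Aug/2024:10:34:31
3. Session duration: 06/Aug/2024:10:34:31 - 06/Aug/2024:10:05:00 = 1771 seconds (29 minutes)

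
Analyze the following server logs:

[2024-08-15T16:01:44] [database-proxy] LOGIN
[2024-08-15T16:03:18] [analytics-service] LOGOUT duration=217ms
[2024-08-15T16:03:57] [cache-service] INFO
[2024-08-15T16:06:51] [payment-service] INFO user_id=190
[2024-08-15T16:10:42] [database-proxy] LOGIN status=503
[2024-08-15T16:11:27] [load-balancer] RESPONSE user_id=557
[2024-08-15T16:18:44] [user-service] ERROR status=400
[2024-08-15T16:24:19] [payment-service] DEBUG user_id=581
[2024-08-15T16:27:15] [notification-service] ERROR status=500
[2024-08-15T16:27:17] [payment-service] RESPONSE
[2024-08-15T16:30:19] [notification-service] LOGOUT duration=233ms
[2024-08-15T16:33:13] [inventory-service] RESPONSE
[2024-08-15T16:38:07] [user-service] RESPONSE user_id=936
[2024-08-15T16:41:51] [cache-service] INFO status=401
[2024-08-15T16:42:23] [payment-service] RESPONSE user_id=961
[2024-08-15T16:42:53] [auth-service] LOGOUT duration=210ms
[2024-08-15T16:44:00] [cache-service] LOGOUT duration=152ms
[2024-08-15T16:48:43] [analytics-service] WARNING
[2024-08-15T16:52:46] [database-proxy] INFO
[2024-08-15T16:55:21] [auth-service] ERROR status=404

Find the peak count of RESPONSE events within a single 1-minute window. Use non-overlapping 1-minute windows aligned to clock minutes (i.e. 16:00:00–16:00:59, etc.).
1

To find the burst window:

1. Divide the log period into non-overlapping 1-minute windows starting at 16:00
2. Count RESPONSE events in each window
3. Find the window with maximum count
4. Maximum events in a window: 1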